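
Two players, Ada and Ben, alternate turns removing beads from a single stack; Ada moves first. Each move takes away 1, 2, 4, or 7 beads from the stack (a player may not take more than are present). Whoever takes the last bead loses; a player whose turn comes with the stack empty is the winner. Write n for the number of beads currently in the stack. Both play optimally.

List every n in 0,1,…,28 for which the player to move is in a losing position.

Use the standard recursion: the mover wins at a terminal position; elsewhere, the mover wins exactly when some move hands the opponent an L position.
n=0: no move; the opponent has just taken the last bead and therefore loses → W
n=1: →0(W) only, which is W, so L
n=2: →1(L), so W
n=3: →1(L), so W
n=4: →3(W), 2(W), 0(W) — all W, so L
n=5: →4(L), so W
n=6: →4(L), so W
n=7: →6(W), 5(W), 3(W), 0(W) — all W, so L
n=8: →7(L), so W
n=9: →7(L), so W
n=10: →9(W), 8(W), 6(W), 3(W) — all W, so L
n=11: →10(L), so W
n=12: →10(L), so W
n=13: →12(W), 11(W), 9(W), 6(W) — all W, so L
n=14: →13(L), so W
n=15: →13(L), so W
n=16: →15(W), 14(W), 12(W), 9(W) — all W, so L
n=17: →16(L), so W
n=18: →16(L), so W
n=19: →18(W), 17(W), 15(W), 12(W) — all W, so L
n=20: →19(L), so W
n=21: →19(L), so W
n=22: →21(W), 20(W), 18(W), 15(W) — all W, so L
n=23: →22(L), so W
n=24: →22(L), so W
n=25: →24(W), 23(W), 21(W), 18(W) — all W, so L
n=26: →25(L), so W
n=27: →25(L), so W
n=28: →27(W), 26(W), 24(W), 21(W) — all W, so L
The losing starting values of n are exactly the entries labelled L in this table (10 of them).

1, 4, 7, 10, 13, 16, 19, 22, 25, 28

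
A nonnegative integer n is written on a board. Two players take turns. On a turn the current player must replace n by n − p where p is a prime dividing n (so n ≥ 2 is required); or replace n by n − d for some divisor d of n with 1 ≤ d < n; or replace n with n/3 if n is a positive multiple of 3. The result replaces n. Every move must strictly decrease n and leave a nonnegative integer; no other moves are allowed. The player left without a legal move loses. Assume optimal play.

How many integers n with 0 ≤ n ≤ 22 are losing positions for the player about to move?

6

Use the standard recursion: the mover loses at a terminal position; elsewhere, the mover wins exactly when some move hands the opponent an L position.
n=0: no move → L
n=1: no move → L
n=2: can move to 0, which is L ⇒ W
n=3: can move to 0, which is L ⇒ W
n=4: moves to 2(W), 3(W); every one is W ⇒ L
n=5: can move to 0, which is L ⇒ W
n=6: can move to 4, which is L ⇒ W
n=7: can move to 0, which is L ⇒ W
n=8: can move to 4, which is L ⇒ W
n=9: moves to 3(W), 6(W), 8(W); every one is W ⇒ L
n=10: can move to 9, which is L ⇒ W
n=11: can move to 0, which is L ⇒ W
n=12: can move to 4, which is L ⇒ W
n=13: can move to 0, which is L ⇒ W
n=14: moves to 7(W), 12(W), 13(W); every one is W ⇒ L
n=15: can move to 14, which is L ⇒ W
n=16: can move to 14, which is L ⇒ W
n=17: can move to 0, which is L ⇒ W
n=18: can move to 9, which is L ⇒ W
n=19: can move to 0, which is L ⇒ W
n=20: moves to 10(W), 15(W), 16(W), 18(W), 19(W); every one is W ⇒ L
n=21: can move to 14, which is L ⇒ W
n=22: can move to 20, which is L ⇒ W
L entries with 0 ≤ n ≤ 22: n = 0, 1, 4, 9, 14, 20; that makes 6.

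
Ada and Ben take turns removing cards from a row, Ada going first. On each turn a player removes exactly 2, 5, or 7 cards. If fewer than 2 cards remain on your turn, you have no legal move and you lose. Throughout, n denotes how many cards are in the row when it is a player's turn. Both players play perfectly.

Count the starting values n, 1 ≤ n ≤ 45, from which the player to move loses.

13

Positions with no move are L. A position that does have a move is losing for the player to move precisely when every available move leads to a winning position for the opponent. Fill in the labels:
n=0: no move → L
n=1: no move → L
n=2: W (go to 0, an L position)
n=3: W (go to 1, an L position)
n=4: L (sole option 2(W) is W)
n=5: W (go to 0, an L position)
n=6: W (go to 4, an L position)
n=7: W (go to 0, an L position)
n=8: W (go to 1, an L position)
n=9: W (go to 4, an L position)
n=10: L (options 8(W), 5(W), 3(W) are all W)
n=11: W (go to 4, an L position)
n=12: W (go to 10, an L position)
n=13: L (options 11(W), 8(W), 6(W) are all W)
n=14: L (options 12(W), 9(W), 7(W) are all W)
n=15: W (go to 13, an L position)
n=16: W (go to 14, an L position)
n=17: W (go to 10, an L position)
n=18: W (go to 13, an L position)
n=19: W (go to 14, an L position)
n=20: W (go to 13, an L position)
n=21: W (go to 14, an L position)
n=22: L (options 20(W), 17(W), 15(W) are all W)
n=23: L (options 21(W), 18(W), 16(W) are all W)
n=24: W (go to 22, an L position)
n=25: W (go to 23, an L position)
n=26: L (options 24(W), 21(W), 19(W) are all W)
n=27: W (go to 22, an L position)
n=28: W (go to 26, an L position)
n=29: W (go to 22, an L position)
n=30: W (go to 23, an L position)
n=31: W (go to 26, an L position)
n=32: L (options 30(W), 27(W), 25(W) are all W)
n=33: W (go to 26, an L position)
n=34: W (go to 32, an L position)
n=35: L (options 33(W), 30(W), 28(W) are all W)
n=36: L (options 34(W), 31(W), 29(W) are all W)
n=37: W (go to 35, an L position)
n=38: W (go to 36, an L position)
n=39: W (go to 32, an L position)
n=40: W (go to 35, an L position)
n=41: W (go to 36, an L position)
n=42: W (go to 35, an L position)
n=43: W (go to 36, an L position)
n=44: L (options 42(W), 39(W), 37(W) are all W)
n=45: L (options 43(W), 40(W), 38(W) are all W)
L entries with 1 ≤ n ≤ 45 (n=0 is outside the asked range and is not counted): n = 1, 4, 10, 13, 14, 22, 23, 26, 32, 35, 36, 44, 45; that makes 13.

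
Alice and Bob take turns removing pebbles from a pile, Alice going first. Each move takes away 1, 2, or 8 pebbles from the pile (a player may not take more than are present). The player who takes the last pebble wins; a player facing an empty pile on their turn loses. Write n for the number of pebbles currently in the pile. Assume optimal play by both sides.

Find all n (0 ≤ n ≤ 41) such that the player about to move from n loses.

0, 3, 6, 9, 12, 15, 18, 21, 24, 27, 30, 33, 36, 39

Compute win/loss labels from the base case upward. A position with no move is L. Any other position is W if it can reach an L in one move, else L.
n=0: no move → L
n=1: →0(L), so W
n=2: →0(L), so W
n=3: →2(W), 1(W) — all W, so L
n=4: →3(L), so W
n=5: →3(L), so W
n=6: →5(W), 4(W) — all W, so L
n=7: →6(L), so W
n=8: →6(L), so W
n=9: →8(W), 7(W), 1(W) — all W, so L
n=10: →9(L), so W
n=11: →9(L), so W
n=12: →11(W), 10(W), 4(W) — all W, so L
n=13: →12(L), so W
n=14: →12(L), so W
n=15: →14(W), 13(W), 7(W) — all W, so L
n=16: →15(L), so W
n=17: →15(L), so W
n=18: →17(W), 16(W), 10(W) — all W, so L
n=19: →18(L), so W
n=20: →18(L), so W
n=21: →20(W), 19(W), 13(W) — all W, so L
n=22: →21(L), so W
n=23: →21(L), so W
n=24: →23(W), 22(W), 16(W) — all W, so L
n=25: →24(L), so W
n=26: →24(L), so W
n=27: →26(W), 25(W), 19(W) — all W, so L
n=28: →27(L), so W
n=29: →27(L), so W
n=30: →29(W), 28(W), 22(W) — all W, so L
n=31: →30(L), so W
n=32: →30(L), so W
n=33: →32(W), 31(W), 25(W) — all W, so L
n=34: →33(L), so W
n=35: →33(L), so W
n=36: →35(W), 34(W), 28(W) — all W, so L
n=37: →36(L), so W
n=38: →36(L), so W
n=39: →38(W), 37(W), 31(W) — all W, so L
n=40: →39(L), so W
n=41: →39(L), so W
Reading off the rows marked L gives the requested list; there are 14 such values of n.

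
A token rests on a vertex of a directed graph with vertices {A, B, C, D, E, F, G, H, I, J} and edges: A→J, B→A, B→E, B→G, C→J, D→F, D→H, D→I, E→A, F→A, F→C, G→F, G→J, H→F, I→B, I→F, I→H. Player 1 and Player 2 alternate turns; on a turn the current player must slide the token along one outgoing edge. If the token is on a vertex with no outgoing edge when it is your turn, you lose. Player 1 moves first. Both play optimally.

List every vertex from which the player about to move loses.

E, F, J

Work bottom-up. With no move the player to move loses. Otherwise the position is W if at least one move leads to an L position for the opponent, and L if every move leads to a W.
Every edge goes from a vertex to one that appears earlier in the order J, C, A, F, H, G, E, B, I, D, so processing vertices in that order labels each vertex after all of its successors.
J: no outgoing edge → L
C: →J(L), so W
A: →J(L), so W
F: →A(W), C(W) — all W, so L
H: →F(L), so W
G: →F(L), so W
E: →A(W) only, which is W, so L
B: →E(L), so W
I: →F(L), so W
D: →F(L), so W
Reading off the rows marked L gives the requested list; there are 3 such vertices.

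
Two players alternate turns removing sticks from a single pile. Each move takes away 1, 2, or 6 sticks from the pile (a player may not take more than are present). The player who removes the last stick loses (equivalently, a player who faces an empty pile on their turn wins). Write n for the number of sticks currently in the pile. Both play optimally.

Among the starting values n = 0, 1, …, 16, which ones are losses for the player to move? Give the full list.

Label each position W (a win for the player to move) or L (a loss). A position with no legal move is W; any other position is W exactly when some move reaches an L, and L when every move reaches a W.
n=0: no move; the opponent has just taken the last stick and therefore loses → W
n=1: L (sole option 0(W) is W)
n=2: W (go to 1, an L position)
n=3: W (go to 1, an L position)
n=4: L (options 3(W), 2(W) are all W)
n=5: W (go to 4, an L position)
n=6: W (go to 4, an L position)
n=7: W (go to 1, an L position)
n=8: L (options 7(W), 6(W), 2(W) are all W)
n=9: W (go to 8, an L position)
n=10: W (go to 8, an L position)
n=11: L (options 10(W), 9(W), 5(W) are all W)
n=12: W (go to 11, an L position)
n=13: W (go to 11, an L position)
n=14: W (go to 8, an L position)
n=15: L (options 14(W), 13(W), 9(W) are all W)
n=16: W (go to 15, an L position)
The losing starting values of n are exactly the entries labelled L in this table (5 of them).

1, 4, 8, 11, 15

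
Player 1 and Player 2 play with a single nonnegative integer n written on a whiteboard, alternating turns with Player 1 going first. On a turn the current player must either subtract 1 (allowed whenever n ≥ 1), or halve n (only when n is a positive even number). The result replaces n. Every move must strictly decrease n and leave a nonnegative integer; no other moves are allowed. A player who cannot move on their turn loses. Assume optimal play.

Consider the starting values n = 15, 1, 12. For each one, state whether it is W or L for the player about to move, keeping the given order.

15: L, 1: W, 12: W

Positions with no move are L. A position that does have a move is losing for the player to move precisely when every available move leads to a winning position for the opponent. Fill in the labels:
n=0: no move → L
n=1: reaches L-position 0 → W
n=2: only reaches 1(W), which is W → L
n=3: reaches L-position 2 → W
n=4: reaches L-position 2 → W
n=5: only reaches 4(W), which is W → L
n=6: reaches L-position 5 → W
n=7: only reaches 6(W), which is W → L
n=8: reaches L-position 7 → W
n=9: only reaches 8(W), which is W → L
n=10: reaches L-position 5 → W
n=11: only reaches 10(W), which is W → L
n=12: reaches L-position 11 → W
n=13: only reaches 12(W), which is W → L
n=14: reaches L-position 7 → W
n=15: only reaches 14(W), which is W → L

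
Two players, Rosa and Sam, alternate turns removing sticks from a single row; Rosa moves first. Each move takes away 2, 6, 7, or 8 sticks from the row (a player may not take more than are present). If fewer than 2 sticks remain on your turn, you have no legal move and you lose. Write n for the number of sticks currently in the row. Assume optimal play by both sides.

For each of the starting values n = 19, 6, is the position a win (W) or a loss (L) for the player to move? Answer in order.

19: L, 6: W

Classify positions by backward induction: terminal positions (no move available) are L. From any other position, the mover wins iff some move reaches an L.
n=0: no move → L
n=1: no move → L
n=2: can move to 0, which is L ⇒ W
n=3: can move to 1, which is L ⇒ W
n=4: the only move is to 2(W), a W ⇒ L
n=5: the only move is to 3(W), a W ⇒ L
n=6: can move to 4, which is L ⇒ W
n=7: can move to 5, which is L ⇒ W
n=8: can move to 1, which is L ⇒ W
n=9: can move to 1, which is L ⇒ W
n=10: can move to 4, which is L ⇒ W
n=11: can move to 5, which is L ⇒ W
n=12: can move to 5, which is L ⇒ W
n=13: can move to 5, which is L ⇒ W
n=14: moves to 12(W), 8(W), 7(W), 6(W); every one is W ⇒ L
n=15: moves to 13(W), 9(W), 8(W), 7(W); every one is W ⇒ L
n=16: can move to 14, which is L ⇒ W
n=17: can move to 15, which is L ⇒ W
n=18: moves to 16(W), 12(W), 11(W), 10(W); every one is W ⇒ L
n=19: moves to 17(W), 13(W), 12(W), 11(W); every one is W ⇒ L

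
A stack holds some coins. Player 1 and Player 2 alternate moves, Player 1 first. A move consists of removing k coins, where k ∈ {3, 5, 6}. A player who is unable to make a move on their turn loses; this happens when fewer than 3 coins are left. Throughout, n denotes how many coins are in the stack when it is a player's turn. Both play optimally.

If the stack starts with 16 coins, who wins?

Player 1 wins.

Build the W/L table. Terminal = L. A non-terminal position is W if it has a move to some L; otherwise it is L.
n=0: no move → L
n=1: no move → L
n=2: no move → L
n=3: can move to 0, which is L ⇒ W
n=4: can move to 1, which is L ⇒ W
n=5: can move to 2, which is L ⇒ W
n=6: can move to 1, which is L ⇒ W
n=7: can move to 2, which is L ⇒ W
n=8: can move to 2, which is L ⇒ W
n=9: moves to 6(W), 4(W), 3(W); every one is W ⇒ L
n=10: moves to 7(W), 5(W), 4(W); every one is W ⇒ L
n=11: moves to 8(W), 6(W), 5(W); every one is W ⇒ L
n=12: can move to 9, which is L ⇒ W
n=13: can move to 10, which is L ⇒ W
n=14: can move to 11, which is L ⇒ W
n=15: can move to 10, which is L ⇒ W
n=16: can move to 11, which is L ⇒ W
The starting position 16 is W: Player 1 should remove 5, leaving 11, handing over an L position.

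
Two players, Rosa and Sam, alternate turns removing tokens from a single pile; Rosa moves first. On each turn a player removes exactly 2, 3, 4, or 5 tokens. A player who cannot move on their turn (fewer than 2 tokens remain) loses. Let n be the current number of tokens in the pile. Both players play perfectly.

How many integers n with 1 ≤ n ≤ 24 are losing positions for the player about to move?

7

Classify positions by backward induction: terminal positions (no move available) are L. From any other position, the mover wins iff some move reaches an L.
n=0: no move → L
n=1: no move → L
n=2: can move to 0, which is L ⇒ W
n=3: can move to 1, which is L ⇒ W
n=4: can move to 1, which is L ⇒ W
n=5: can move to 1, which is L ⇒ W
n=6: can move to 1, which is L ⇒ W
n=7: moves to 5(W), 4(W), 3(W), 2(W); every one is W ⇒ L
n=8: moves to 6(W), 5(W), 4(W), 3(W); every one is W ⇒ L
n=9: can move to 7, which is L ⇒ W
n=10: can move to 8, which is L ⇒ W
n=11: can move to 8, which is L ⇒ W
n=12: can move to 8, which is L ⇒ W
n=13: can move to 8, which is L ⇒ W
n=14: moves to 12(W), 11(W), 10(W), 9(W); every one is W ⇒ L
n=15: moves to 13(W), 12(W), 11(W), 10(W); every one is W ⇒ L
n=16: can move to 14, which is L ⇒ W
n=17: can move to 15, which is L ⇒ W
n=18: can move to 15, which is L ⇒ W
n=19: can move to 15, which is L ⇒ W
n=20: can move to 15, which is L ⇒ W
n=21: moves to 19(W), 18(W), 17(W), 16(W); every one is W ⇒ L
n=22: moves to 20(W), 19(W), 18(W), 17(W); every one is W ⇒ L
n=23: can move to 21, which is L ⇒ W
n=24: can move to 22, which is L ⇒ W
L entries with 1 ≤ n ≤ 24 (n=0 is outside the asked range and is not counted): n = 1, 7, 8, 14, 15, 21, 22; that makes 7.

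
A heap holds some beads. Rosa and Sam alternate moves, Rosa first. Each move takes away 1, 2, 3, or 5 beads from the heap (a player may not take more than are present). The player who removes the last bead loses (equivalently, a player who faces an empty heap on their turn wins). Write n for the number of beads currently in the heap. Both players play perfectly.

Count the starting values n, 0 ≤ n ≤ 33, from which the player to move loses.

9

Build the W/L table. Terminal = W. A non-terminal position is W if it has a move to some L; otherwise it is L.
n=0: no move; the opponent has just taken the last bead and therefore loses → W
n=1: the only move is to 0(W), a W ⇒ L
n=2: can move to 1, which is L ⇒ W
n=3: can move to 1, which is L ⇒ W
n=4: can move to 1, which is L ⇒ W
n=5: moves to 4(W), 3(W), 2(W), 0(W); every one is W ⇒ L
n=6: can move to 5, which is L ⇒ W
n=7: can move to 5, which is L ⇒ W
n=8: can move to 5, which is L ⇒ W
n=9: moves to 8(W), 7(W), 6(W), 4(W); every one is W ⇒ L
n=10: can move to 9, which is L ⇒ W
n=11: can move to 9, which is L ⇒ W
n=12: can move to 9, which is L ⇒ W
n=13: moves to 12(W), 11(W), 10(W), 8(W); every one is W ⇒ L
n=14: can move to 13, which is L ⇒ W
n=15: can move to 13, which is L ⇒ W
n=16: can move to 13, which is L ⇒ W
n=17: moves to 16(W), 15(W), 14(W), 12(W); every one is W ⇒ L
n=18: can move to 17, which is L ⇒ W
n=19: can move to 17, which is L ⇒ W
n=20: can move to 17, which is L ⇒ W
n=21: moves to 20(W), 19(W), 18(W), 16(W); every one is W ⇒ L
n=22: can move to 21, which is L ⇒ W
n=23: can move to 21, which is L ⇒ W
n=24: can move to 21, which is L ⇒ W
n=25: moves to 24(W), 23(W), 22(W), 20(W); every one is W ⇒ L
n=26: can move to 25, which is L ⇒ W
n=27: can move to 25, which is L ⇒ W
n=28: can move to 25, which is L ⇒ W
n=29: moves to 28(W), 27(W), 26(W), 24(W); every one is W ⇒ L
n=30: can move to 29, which is L ⇒ W
n=31: can move to 29, which is L ⇒ W
n=32: can move to 29, which is L ⇒ W
n=33: moves to 32(W), 31(W), 30(W), 28(W); every one is W ⇒ L
L entries with 0 ≤ n ≤ 33: n = 1, 5, 9, 13, 17, 21, 25, 29, 33; that makes 9.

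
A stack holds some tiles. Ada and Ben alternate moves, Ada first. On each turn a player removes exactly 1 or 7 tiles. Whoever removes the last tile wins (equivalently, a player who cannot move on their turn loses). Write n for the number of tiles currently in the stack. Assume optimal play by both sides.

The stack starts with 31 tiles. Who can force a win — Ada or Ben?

Ada wins.

Compute win/loss labels from the base case upward. A position with no move is L. Any other position is W if it can reach an L in one move, else L.
n=0: no move → L
n=1: can move to 0, which is L ⇒ W
n=2: the only move is to 1(W), a W ⇒ L
n=3: can move to 2, which is L ⇒ W
n=4: the only move is to 3(W), a W ⇒ L
n=5: can move to 4, which is L ⇒ W
n=6: the only move is to 5(W), a W ⇒ L
n=7: can move to 6, which is L ⇒ W
n=8: moves to 7(W), 1(W); every one is W ⇒ L
n=9: can move to 8, which is L ⇒ W
n=10: moves to 9(W), 3(W); every one is W ⇒ L
n=11: can move to 10, which is L ⇒ W
n=12: moves to 11(W), 5(W); every one is W ⇒ L
n=13: can move to 12, which is L ⇒ W
n=14: moves to 13(W), 7(W); every one is W ⇒ L
n=15: can move to 14, which is L ⇒ W
n=16: moves to 15(W), 9(W); every one is W ⇒ L
n=17: can move to 16, which is L ⇒ W
n=18: moves to 17(W), 11(W); every one is W ⇒ L
n=19: can move to 18, which is L ⇒ W
n=20: moves to 19(W), 13(W); every one is W ⇒ L
n=21: can move to 20, which is L ⇒ W
n=22: moves to 21(W), 15(W); every one is W ⇒ L
n=23: can move to 22, which is L ⇒ W
n=24: moves to 23(W), 17(W); every one is W ⇒ L
n=25: can move to 24, which is L ⇒ W
n=26: moves to 25(W), 19(W); every one is W ⇒ L
n=27: can move to 26, which is L ⇒ W
n=28: moves to 27(W), 21(W); every one is W ⇒ L
n=29: can move to 28, which is L ⇒ W
n=30: moves to 29(W), 23(W); every one is W ⇒ L
n=31: can move to 30, which is L ⇒ W
The starting position 31 is W: Ada should remove 1, leaving 30, handing over an L position.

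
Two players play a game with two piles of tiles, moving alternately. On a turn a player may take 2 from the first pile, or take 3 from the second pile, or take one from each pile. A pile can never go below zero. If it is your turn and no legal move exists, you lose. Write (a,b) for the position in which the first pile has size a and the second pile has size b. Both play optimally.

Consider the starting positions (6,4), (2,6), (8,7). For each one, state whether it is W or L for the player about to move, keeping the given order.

(6,4): L, (2,6): W, (8,7): W

Use the standard recursion: the mover loses at a terminal position; elsewhere, the mover wins exactly when some move hands the opponent an L position.
No move ever increases a pile, so every position that can arise here has a ≤ 8 and b ≤ 7; it is enough to label the cells with 0 ≤ a ≤ 8 and 0 ≤ b ≤ 7.
Every move lowers a or b (never raises either), so fill the grid row by row in increasing a, and left to right within a row: each cell's successors are then already labelled.
      b=0  b=1  b=2  b=3  b=4  b=5  b=6  b=7
a=0:    L    L    L    W    W    W    L    L
a=1:    L    W    W    W    L    L    L    W
a=2:    W    W    W    L    L    W    W    W
a=3:    W    L    L    L    W    W    W    L
a=4:    L    L    W    W    W    L    L    L
a=5:    L    W    W    W    L    L    W    W
a=6:    W    W    L    L    L    W    W    W
a=7:    W    L    L    W    W    W    L    L
a=8:    L    L    W    W    W    L    L    W
Cells with no legal move (terminal, hence L): (0,0), (0,1), (0,2), (1,0).
The remaining L cells, each justified by listing all of its moves:
(0,6): →(0,3)(W) only, which is W, so L
(0,7): →(0,4)(W) only, which is W, so L
(1,4): →(1,1)(W), (0,3)(W) — all W, so L
(1,5): →(1,2)(W), (0,4)(W) — all W, so L
(1,6): →(1,3)(W), (0,5)(W) — all W, so L
(2,3): →(0,3)(W), (2,0)(W), (1,2)(W) — all W, so L
(2,4): →(0,4)(W), (2,1)(W), (1,3)(W) — all W, so L
(3,1): →(1,1)(W), (2,0)(W) — all W, so L
(3,2): →(1,2)(W), (2,1)(W) — all W, so L
(3,3): →(1,3)(W), (3,0)(W), (2,2)(W) — all W, so L
(3,7): →(1,7)(W), (3,4)(W), (2,6)(W) — all W, so L
(4,0): →(2,0)(W) only, which is W, so L
(4,1): →(2,1)(W), (3,0)(W) — all W, so L
(4,5): →(2,5)(W), (4,2)(W), (3,4)(W) — all W, so L
(4,6): →(2,6)(W), (4,3)(W), (3,5)(W) — all W, so L
(4,7): →(2,7)(W), (4,4)(W), (3,6)(W) — all W, so L
(5,0): →(3,0)(W) only, which is W, so L
(5,4): →(3,4)(W), (5,1)(W), (4,3)(W) — all W, so L
(5,5): →(3,5)(W), (5,2)(W), (4,4)(W) — all W, so L
(6,2): →(4,2)(W), (5,1)(W) — all W, so L
(6,3): →(4,3)(W), (6,0)(W), (5,2)(W) — all W, so L
(6,4): →(4,4)(W), (6,1)(W), (5,3)(W) — all W, so L
(7,1): →(5,1)(W), (6,0)(W) — all W, so L
(7,2): →(5,2)(W), (6,1)(W) — all W, so L
(7,6): →(5,6)(W), (7,3)(W), (6,5)(W) — all W, so L
(7,7): →(5,7)(W), (7,4)(W), (6,6)(W) — all W, so L
(8,0): →(6,0)(W) only, which is W, so L
(8,1): →(6,1)(W), (7,0)(W) — all W, so L
(8,5): →(6,5)(W), (8,2)(W), (7,4)(W) — all W, so L
(8,6): →(6,6)(W), (8,3)(W), (7,5)(W) — all W, so L
Every other cell has at least one move into one of the L cells above, so it is W.
(6,4): one of the L cells justified above, so L
(2,6): the move to (0,6) reaches an L cell, so W
(8,7): the move to (7,6) reaches an L cell, so W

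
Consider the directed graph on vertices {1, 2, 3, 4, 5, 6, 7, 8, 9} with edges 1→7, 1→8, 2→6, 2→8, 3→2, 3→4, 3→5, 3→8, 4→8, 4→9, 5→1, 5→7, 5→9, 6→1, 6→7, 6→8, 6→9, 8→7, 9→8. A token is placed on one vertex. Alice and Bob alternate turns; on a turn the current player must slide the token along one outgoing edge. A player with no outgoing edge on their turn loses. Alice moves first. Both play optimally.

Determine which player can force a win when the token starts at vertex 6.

Alice wins.

Label each position W (a win for the player to move) or L (a loss). A position with no legal move is L; any other position is W exactly when some move reaches an L, and L when every move reaches a W.
Every edge goes from a vertex to one that appears earlier in the order 7, 8, 1, 9, 6, 5, 2, 4, 3, so processing vertices in that order labels each vertex after all of its successors.
7: no outgoing edge → L
8: →7(L), so W
1: →7(L), so W
9: →8(W) only, which is W, so L
6: →9(L), so W
5: →9(L), so W
2: →6(W), 8(W) — all W, so L
4: →9(L), so W
3: →2(L), so W
From 6 Alice can move to 9, reaching an L position.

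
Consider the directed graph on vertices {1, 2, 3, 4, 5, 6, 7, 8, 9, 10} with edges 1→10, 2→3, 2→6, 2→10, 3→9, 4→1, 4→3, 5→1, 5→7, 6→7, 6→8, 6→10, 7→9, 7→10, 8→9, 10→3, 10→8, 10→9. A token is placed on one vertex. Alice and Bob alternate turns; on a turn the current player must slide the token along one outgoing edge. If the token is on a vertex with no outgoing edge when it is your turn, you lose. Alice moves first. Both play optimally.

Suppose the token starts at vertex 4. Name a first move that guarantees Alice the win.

Positions with no move are L. A position that does have a move is losing for the player to move precisely when every available move leads to a winning position for the opponent. Fill in the labels:
Every edge goes from a vertex to one that appears earlier in the order 9, 3, 8, 10, 1, 4, 7, 6, 2, 5, so processing vertices in that order labels each vertex after all of its successors.
9: no outgoing edge → L
3: reaches L-position 9 → W
8: reaches L-position 9 → W
10: reaches L-position 9 → W
1: only reaches 10(W), which is W → L
4: reaches L-position 1 → W
7: reaches L-position 9 → W
6: only reaches 7(W), 10(W), 8(W), all W → L
2: reaches L-position 6 → W
5: reaches L-position 1 → W
From 4, the L positions reachable in one move are: 1.

Move to 1.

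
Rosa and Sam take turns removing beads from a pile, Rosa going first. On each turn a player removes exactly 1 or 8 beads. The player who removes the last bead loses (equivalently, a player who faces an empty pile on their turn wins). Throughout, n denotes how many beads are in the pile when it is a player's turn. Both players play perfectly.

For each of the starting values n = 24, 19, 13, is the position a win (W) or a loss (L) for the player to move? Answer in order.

Compute win/loss labels from the base case upward. A position with no move is W. Any other position is W if it can reach an L in one move, else L.
n=0: no move; the opponent has just taken the last bead and therefore loses → W
n=1: →0(W) only, which is W, so L
n=2: →1(L), so W
n=3: →2(W) only, which is W, so L
n=4: →3(L), so W
n=5: →4(W) only, which is W, so L
n=6: →5(L), so W
n=7: →6(W) only, which is W, so L
n=8: →7(L), so W
n=9: →1(L), so W
n=10: →9(W), 2(W) — all W, so L
n=11: →10(L), so W
n=12: →11(W), 4(W) — all W, so L
n=13: →12(L), so W
n=14: →13(W), 6(W) — all W, so L
n=15: →14(L), so W
n=16: →15(W), 8(W) — all W, so L
n=17: →16(L), so W
n=18: →10(L), so W
n=19: →18(W), 11(W) — all W, so L
n=20: →19(L), so W
n=21: →20(W), 13(W) — all W, so L
n=22: →21(L), so W
n=23: →22(W), 15(W) — all W, so L
n=24: →23(L), so W

24: W, 19: L, 13: W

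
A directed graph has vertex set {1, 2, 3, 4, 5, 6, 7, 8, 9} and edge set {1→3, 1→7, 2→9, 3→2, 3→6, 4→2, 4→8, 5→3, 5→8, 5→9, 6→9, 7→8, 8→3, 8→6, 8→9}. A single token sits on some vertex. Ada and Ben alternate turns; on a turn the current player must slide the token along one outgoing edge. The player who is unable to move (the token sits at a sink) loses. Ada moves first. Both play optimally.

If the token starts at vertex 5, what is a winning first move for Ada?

Positions with no move are L. A position that does have a move is losing for the player to move precisely when every available move leads to a winning position for the opponent. Fill in the labels:
Every edge goes from a vertex to one that appears earlier in the order 9, 6, 2, 3, 8, 5, 4, 7, 1, so processing vertices in that order labels each vertex after all of its successors.
9: no outgoing edge → L
6: can move to 9, which is L ⇒ W
2: can move to 9, which is L ⇒ W
3: moves to 2(W), 6(W); every one is W ⇒ L
8: can move to 3, which is L ⇒ W
5: can move to 3, which is L ⇒ W
4: moves to 8(W), 2(W); every one is W ⇒ L
7: the only move is to 8(W), a W ⇒ L
1: can move to 7, which is L ⇒ W
From 5, the L positions reachable in one move are: 3, 9. Any move reaching one of these is winning.

Move to 3.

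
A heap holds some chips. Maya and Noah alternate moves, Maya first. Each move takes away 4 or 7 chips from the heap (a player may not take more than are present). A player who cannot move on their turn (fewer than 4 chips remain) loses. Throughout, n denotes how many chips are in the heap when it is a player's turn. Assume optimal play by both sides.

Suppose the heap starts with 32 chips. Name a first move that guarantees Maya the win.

Remove 7, leaving 25.

Work bottom-up. With no move the player to move loses. Otherwise the position is W if at least one move leads to an L position for the opponent, and L if every move leads to a W.
n=0: no move → L
n=1: no move → L
n=2: no move → L
n=3: no move → L
n=4: W (go to 0, an L position)
n=5: W (go to 1, an L position)
n=6: W (go to 2, an L position)
n=7: W (go to 3, an L position)
n=8: W (go to 1, an L position)
n=9: W (go to 2, an L position)
n=10: W (go to 3, an L position)
n=11: L (options 7(W), 4(W) are all W)
n=12: L (options 8(W), 5(W) are all W)
n=13: L (options 9(W), 6(W) are all W)
n=14: L (options 10(W), 7(W) are all W)
n=15: W (go to 11, an L position)
n=16: W (go to 12, an L position)
n=17: W (go to 13, an L position)
n=18: W (go to 14, an L position)
n=19: W (go to 12, an L position)
n=20: W (go to 13, an L position)
n=21: W (go to 14, an L position)
n=22: L (options 18(W), 15(W) are all W)
n=23: L (options 19(W), 16(W) are all W)
n=24: L (options 20(W), 17(W) are all W)
n=25: L (options 21(W), 18(W) are all W)
n=26: W (go to 22, an L position)
n=27: W (go to 23, an L position)
n=28: W (go to 24, an L position)
n=29: W (go to 25, an L position)
n=30: W (go to 23, an L position)
n=31: W (go to 24, an L position)
n=32: W (go to 25, an L position)
From 32, the L positions reachable in one move are: 25.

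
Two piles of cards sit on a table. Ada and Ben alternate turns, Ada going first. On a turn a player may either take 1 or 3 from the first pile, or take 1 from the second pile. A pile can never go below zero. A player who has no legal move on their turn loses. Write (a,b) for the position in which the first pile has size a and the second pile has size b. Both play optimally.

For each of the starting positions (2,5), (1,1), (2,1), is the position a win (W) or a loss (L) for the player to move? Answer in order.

Build the W/L table. Terminal = L. A non-terminal position is W if it has a move to some L; otherwise it is L.
No move ever increases a pile, so every position that can arise here has a ≤ 2 and b ≤ 5; it is enough to label the cells with 0 ≤ a ≤ 2 and 0 ≤ b ≤ 5.
Every move lowers a or b (never raises either), so fill the grid row by row in increasing a, and left to right within a row: each cell's successors are then already labelled.
      b=0  b=1  b=2  b=3  b=4  b=5
a=0:    L    W    L    W    L    W
a=1:    W    L    W    L    W    L
a=2:    L    W    L    W    L    W
Cells with no legal move (terminal, hence L): (0,0).
The remaining L cells, each justified by listing all of its moves:
(0,2): L (sole option (0,1)(W) is W)
(0,4): L (sole option (0,3)(W) is W)
(1,1): L (options (0,1)(W), (1,0)(W) are all W)
(1,3): L (options (0,3)(W), (1,2)(W) are all W)
(1,5): L (options (0,5)(W), (1,4)(W) are all W)
(2,0): L (sole option (1,0)(W) is W)
(2,2): L (options (1,2)(W), (2,1)(W) are all W)
(2,4): L (options (1,4)(W), (2,3)(W) are all W)
Every other cell has at least one move into one of the L cells above, so it is W.
(2,5): the move to (1,5) reaches an L cell, so W
(1,1): one of the L cells justified above, so L
(2,1): the move to (1,1) reaches an L cell, so W

(2,5): W, (1,1): L, (2,1): W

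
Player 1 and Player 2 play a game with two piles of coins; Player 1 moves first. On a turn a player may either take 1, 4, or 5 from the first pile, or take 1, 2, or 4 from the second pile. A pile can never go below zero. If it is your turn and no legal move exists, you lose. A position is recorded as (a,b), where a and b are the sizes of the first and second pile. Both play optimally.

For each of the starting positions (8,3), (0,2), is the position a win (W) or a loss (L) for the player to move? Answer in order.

Build the W/L table. Terminal = L. A non-terminal position is W if it has a move to some L; otherwise it is L.
No move ever increases a pile, so every position that can arise here has a ≤ 8 and b ≤ 3; it is enough to label the cells with 0 ≤ a ≤ 8 and 0 ≤ b ≤ 3.
Every move lowers a or b (never raises either), so fill the grid row by row in increasing a, and left to right within a row: each cell's successors are then already labelled.
      b=0  b=1  b=2  b=3
a=0:    L    W    W    L
a=1:    W    L    W    W
a=2:    L    W    W    L
a=3:    W    L    W    W
a=4:    W    W    L    W
a=5:    W    W    W    W
a=6:    W    W    L    W
a=7:    W    W    W    W
a=8:    L    W    W    L
Cells with no legal move (terminal, hence L): (0,0).
The remaining L cells, each justified by listing all of its moves:
(0,3): only reaches (0,2)(W), (0,1)(W), all W → L
(1,1): only reaches (0,1)(W), (1,0)(W), all W → L
(2,0): only reaches (1,0)(W), which is W → L
(2,3): only reaches (1,3)(W), (2,2)(W), (2,1)(W), all W → L
(3,1): only reaches (2,1)(W), (3,0)(W), all W → L
(4,2): only reaches (3,2)(W), (0,2)(W), (4,1)(W), (4,0)(W), all W → L
(6,2): only reaches (5,2)(W), (2,2)(W), (1,2)(W), (6,1)(W), (6,0)(W), all W → L
(8,0): only reaches (7,0)(W), (4,0)(W), (3,0)(W), all W → L
(8,3): only reaches (7,3)(W), (4,3)(W), (3,3)(W), (8,2)(W), (8,1)(W), all W → L
Every other cell has at least one move into one of the L cells above, so it is W.
(8,3): one of the L cells justified above, so L
(0,2): the move to (0,0) reaches an L cell, so W

(8,3): L, (0,2): W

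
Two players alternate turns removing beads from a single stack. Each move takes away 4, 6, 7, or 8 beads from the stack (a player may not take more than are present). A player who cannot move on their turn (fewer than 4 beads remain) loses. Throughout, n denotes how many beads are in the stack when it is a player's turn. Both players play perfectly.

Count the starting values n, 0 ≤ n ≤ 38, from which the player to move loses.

15

Build the W/L table. Terminal = L. A non-terminal position is W if it has a move to some L; otherwise it is L.
n=0: no move → L
n=1: no move → L
n=2: no move → L
n=3: no move → L
n=4: W (go to 0, an L position)
n=5: W (go to 1, an L position)
n=6: W (go to 2, an L position)
n=7: W (go to 3, an L position)
n=8: W (go to 2, an L position)
n=9: W (go to 3, an L position)
n=10: W (go to 3, an L position)
n=11: W (go to 3, an L position)
n=12: L (options 8(W), 6(W), 5(W), 4(W) are all W)
n=13: L (options 9(W), 7(W), 6(W), 5(W) are all W)
n=14: L (options 10(W), 8(W), 7(W), 6(W) are all W)
n=15: L (options 11(W), 9(W), 8(W), 7(W) are all W)
n=16: W (go to 12, an L position)
n=17: W (go to 13, an L position)
n=18: W (go to 14, an L position)
n=19: W (go to 15, an L position)
n=20: W (go to 14, an L position)
n=21: W (go to 15, an L position)
n=22: W (go to 15, an L position)
n=23: W (go to 15, an L position)
n=24: L (options 20(W), 18(W), 17(W), 16(W) are all W)
n=25: L (options 21(W), 19(W), 18(W), 17(W) are all W)
n=26: L (options 22(W), 20(W), 19(W), 18(W) are all W)
n=27: L (options 23(W), 21(W), 20(W), 19(W) are all W)
n=28: W (go to 24, an L position)
n=29: W (go to 25, an L position)
n=30: W (go to 26, an L position)
n=31: W (go to 27, an L position)
n=32: W (go to 26, an L position)
n=33: W (go to 27, an L position)
n=34: W (go to 27, an L position)
n=35: W (go to 27, an L position)
n=36: L (options 32(W), 30(W), 29(W), 28(W) are all W)
n=37: L (options 33(W), 31(W), 30(W), 29(W) are all W)
n=38: L (options 34(W), 32(W), 31(W), 30(W) are all W)
L entries with 0 ≤ n ≤ 38: n = 0, 1, 2, 3, 12, 13, 14, 15, 24, 25, 26, 27, 36, 37, 38; that makes 15.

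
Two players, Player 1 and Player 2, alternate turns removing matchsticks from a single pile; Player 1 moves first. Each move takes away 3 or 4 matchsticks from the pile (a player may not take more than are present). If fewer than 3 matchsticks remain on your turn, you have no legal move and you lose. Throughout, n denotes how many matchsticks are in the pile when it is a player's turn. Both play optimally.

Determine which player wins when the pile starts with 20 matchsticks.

Player 1 wins.

Build the W/L table. Terminal = L. A non-terminal position is W if it has a move to some L; otherwise it is L.
n=0: no move → L
n=1: no move → L
n=2: no move → L
n=3: W (go to 0, an L position)
n=4: W (go to 1, an L position)
n=5: W (go to 2, an L position)
n=6: W (go to 2, an L position)
n=7: L (options 4(W), 3(W) are all W)
n=8: L (options 5(W), 4(W) are all W)
n=9: L (options 6(W), 5(W) are all W)
n=10: W (go to 7, an L position)
n=11: W (go to 8, an L position)
n=12: W (go to 9, an L position)
n=13: W (go to 9, an L position)
n=14: L (options 11(W), 10(W) are all W)
n=15: L (options 12(W), 11(W) are all W)
n=16: L (options 13(W), 12(W) are all W)
n=17: W (go to 14, an L position)
n=18: W (go to 15, an L position)
n=19: W (go to 16, an L position)
n=20: W (go to 16, an L position)
The starting position 20 is W: Player 1 should remove 4, leaving 16, handing over an L position.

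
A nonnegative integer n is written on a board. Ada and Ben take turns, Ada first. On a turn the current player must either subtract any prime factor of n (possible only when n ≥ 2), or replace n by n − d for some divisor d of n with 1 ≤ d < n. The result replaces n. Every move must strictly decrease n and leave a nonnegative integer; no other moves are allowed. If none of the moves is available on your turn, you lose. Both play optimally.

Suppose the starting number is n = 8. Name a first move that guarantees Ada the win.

Move to 4.

Label each position W (a win for the player to move) or L (a loss). A position with no legal move is L; any other position is W exactly when some move reaches an L, and L when every move reaches a W.
n=0: no move → L
n=1: no move → L
n=2: reaches L-position 0 → W
n=3: reaches L-position 0 → W
n=4: only reaches 2(W), 3(W), all W → L
n=5: reaches L-position 0 → W
n=6: reaches L-position 4 → W
n=7: reaches L-position 0 → W
n=8: reaches L-position 4 → W
From 8, the L positions reachable in one move are: 4.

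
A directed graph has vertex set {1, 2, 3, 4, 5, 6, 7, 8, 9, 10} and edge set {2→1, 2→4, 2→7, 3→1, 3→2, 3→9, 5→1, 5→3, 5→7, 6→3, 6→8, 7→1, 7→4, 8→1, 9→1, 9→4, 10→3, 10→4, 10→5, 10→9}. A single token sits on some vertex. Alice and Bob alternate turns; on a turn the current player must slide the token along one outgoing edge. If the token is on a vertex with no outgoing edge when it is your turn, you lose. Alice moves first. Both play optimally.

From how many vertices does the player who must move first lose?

3

Work bottom-up. With no move the player to move loses. Otherwise the position is W if at least one move leads to an L position for the opponent, and L if every move leads to a W.
Every edge goes from a vertex to one that appears earlier in the order 1, 4, 9, 7, 2, 3, 5, 8, 10, 6, so processing vertices in that order labels each vertex after all of its successors.
1: no outgoing edge → L
4: no outgoing edge → L
9: W (go to 4, an L position)
7: W (go to 4, an L position)
2: W (go to 4, an L position)
3: W (go to 1, an L position)
5: W (go to 1, an L position)
8: W (go to 1, an L position)
10: W (go to 4, an L position)
6: L (options 8(W), 3(W) are all W)
The L vertices are 1, 4, 6; that is 3 in all.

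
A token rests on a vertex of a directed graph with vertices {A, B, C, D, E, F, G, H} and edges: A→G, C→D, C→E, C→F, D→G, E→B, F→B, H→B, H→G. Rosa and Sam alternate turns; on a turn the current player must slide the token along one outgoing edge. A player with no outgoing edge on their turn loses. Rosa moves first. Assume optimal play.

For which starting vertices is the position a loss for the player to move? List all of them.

B, C, G

Classify positions by backward induction: terminal positions (no move available) are L. From any other position, the mover wins iff some move reaches an L.
Every edge goes from a vertex to one that appears earlier in the order B, G, F, E, D, C, A, H, so processing vertices in that order labels each vertex after all of its successors.
B: no outgoing edge → L
G: no outgoing edge → L
F: →B(L), so W
E: →B(L), so W
D: →G(L), so W
C: →D(W), E(W), F(W) — all W, so L
A: →G(L), so W
H: →G(L), so W
Reading off the rows marked L gives the requested list; there are 3 such vertices.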